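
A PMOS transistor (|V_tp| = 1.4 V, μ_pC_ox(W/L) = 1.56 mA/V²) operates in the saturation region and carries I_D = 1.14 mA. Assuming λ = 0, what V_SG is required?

V_SG = 2.61 V

In saturation I_D = ½ k_p (V_SG − |V_tp|)², so V_SG − |V_tp| = √(2 I_D / k_p) = √(2 × 1.14 / 1.56) = 1.21 V.
V_SG = 1.4 + 1.21 = 2.61 V.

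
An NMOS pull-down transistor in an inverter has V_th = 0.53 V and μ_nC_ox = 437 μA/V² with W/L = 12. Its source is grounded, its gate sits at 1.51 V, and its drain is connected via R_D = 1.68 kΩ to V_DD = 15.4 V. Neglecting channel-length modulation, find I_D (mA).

V_GS = V_G = 1.51 V, so V_ov = 1.51 − 0.53 = 0.98 V.
k_n = μ_nC_ox · (W/L) = 5.244 mA/V².
Assume saturation: I_D = ½ k_n V_ov² = 0.5 × 5.244 × 0.98² = 2.52 mA, giving V_DS = V_DD − I_D R_D = 15.4 − 2.52 × 1.68 = 11.2 V.
V_DS = 11.2 V ≥ V_ov = 0.98 V, confirming saturation.

I_D = 2.52 mA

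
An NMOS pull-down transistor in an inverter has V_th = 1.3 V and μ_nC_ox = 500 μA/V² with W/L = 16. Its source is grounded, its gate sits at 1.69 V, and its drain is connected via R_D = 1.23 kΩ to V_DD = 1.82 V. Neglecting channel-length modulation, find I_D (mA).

V_GS = V_G = 1.69 V, so V_ov = 1.69 − 1.3 = 0.39 V.
k_n = μ_nC_ox · (W/L) = 8 mA/V².
Assume saturation: I_D = ½ k_n V_ov² = 0.5 × 8 × 0.39² = 0.608 mA, giving V_DS = V_DD − I_D R_D = 1.82 − 0.608 × 1.23 = 1.07 V.
V_DS = 1.07 V ≥ V_ov = 0.39 V, confirming saturation.

I_D = 0.608 mA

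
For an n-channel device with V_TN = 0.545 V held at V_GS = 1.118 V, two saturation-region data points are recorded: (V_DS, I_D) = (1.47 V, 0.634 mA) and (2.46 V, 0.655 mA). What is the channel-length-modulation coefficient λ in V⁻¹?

λ = 0.0352 V⁻¹

With V_GS fixed, I_D ∝ (1 + λ V_DS) in saturation, so I_D2/I_D1 = (1 + λ V_DS2)/(1 + λ V_DS1).
0.655/0.634 = 1.033 = (1 + 2.46 λ)/(1 + 1.47 λ).
Solving: λ (I_D1 V_DS2 − I_D2 V_DS1) = I_D2 − I_D1, so λ = (0.655 − 0.634) / (0.634 × 2.46 − 0.655 × 1.47) = 0.021 / 0.597 = 0.0352 V⁻¹.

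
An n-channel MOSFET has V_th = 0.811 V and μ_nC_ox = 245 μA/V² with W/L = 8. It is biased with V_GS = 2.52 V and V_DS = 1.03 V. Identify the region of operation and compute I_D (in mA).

k_n = μ_nC_ox · (W/L) = 1.96 mA/V².
V_ov = V_GS − V_th = 2.52 − 0.811 = 1.71 V.
Since V_DS = 1.03 V < V_ov = 1.71 V, the device is in the triode region.
I_D = k_n [V_ov · V_DS − ½ V_DS²] = 1.96 × [1.71 × 1.03 − 0.5 × 1.03²] = 2.41 mA.

Triode; I_D = 2.41 mA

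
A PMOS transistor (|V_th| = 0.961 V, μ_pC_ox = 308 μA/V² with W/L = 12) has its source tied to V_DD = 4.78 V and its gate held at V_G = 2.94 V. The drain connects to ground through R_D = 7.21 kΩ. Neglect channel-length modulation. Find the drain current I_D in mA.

I_D = 0.632 mA

V_SG = V_DD − V_G = 4.78 − 2.94 = 1.84 V, so V_ov = 1.84 − 0.961 = 0.879 V.
k_p = μ_pC_ox · (W/L) = 3.696 mA/V².
Assume saturation: I_D = ½ k_p V_ov² = 0.5 × 3.696 × 0.879² = 1.43 mA, giving V_SD = V_DD − I_D R_D = 4.78 − 1.43 × 7.21 = -5.51 V.
But -5.51 V < V_ov = 0.879 V, so the device is actually in triode.
In triode I_D = k_p[V_ov V_SD − ½ V_SD²] and I_D = (V_DD − V_SD)/R_D. Equating: 13.3 V_SD² − 24.42 V_SD + 4.78 = 0, giving V_SD = 0.223 V (the root below V_ov).
I_D = (4.78 − 0.223) / 7.21 = 0.632 mA.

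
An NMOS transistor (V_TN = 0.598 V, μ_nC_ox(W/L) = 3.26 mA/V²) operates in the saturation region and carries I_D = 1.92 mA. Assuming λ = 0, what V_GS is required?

V_GS = 1.68 V

In saturation I_D = ½ k_n (V_GS − V_TN)², so V_GS − V_TN = √(2 I_D / k_n) = √(2 × 1.92 / 3.26) = 1.09 V.
V_GS = 0.598 + 1.09 = 1.68 V.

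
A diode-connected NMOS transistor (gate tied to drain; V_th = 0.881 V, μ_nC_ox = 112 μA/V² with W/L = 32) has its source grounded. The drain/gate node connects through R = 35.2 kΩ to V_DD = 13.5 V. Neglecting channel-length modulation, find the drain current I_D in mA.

I_D = 0.346 mA

With gate tied to drain, V_GS = V_DS ≥ V_GS − V_th, so the device is in saturation.
k_n = μ_nC_ox · (W/L) = 3.584 mA/V².
KCL at the drain: ½ k_n (V_GS − V_th)² = (V_DD − V_GS)/R.
Let x = V_GS − 0.881. Then 63.1 x² + x − 12.62 = 0, giving x = 0.439 V (positive root), so V_GS = 1.32 V.
I_D = (V_DD − V_GS)/R = (13.5 − 1.32) / 35.2 = 0.346 mA.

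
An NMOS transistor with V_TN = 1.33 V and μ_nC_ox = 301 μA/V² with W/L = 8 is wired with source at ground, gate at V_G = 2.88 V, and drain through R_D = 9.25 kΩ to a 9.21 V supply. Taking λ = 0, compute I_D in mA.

V_GS = V_G = 2.88 V, so V_ov = 2.88 − 1.33 = 1.55 V.
k_n = μ_nC_ox · (W/L) = 2.408 mA/V².
Assume saturation: I_D = ½ k_n V_ov² = 0.5 × 2.408 × 1.55² = 2.89 mA, giving V_DS = V_DD − I_D R_D = 9.21 − 2.89 × 9.25 = -17.5 V.
But -17.5 V < V_ov = 1.55 V, so the device is actually in triode.
In triode I_D = k_n[V_ov V_DS − ½ V_DS²] and I_D = (V_DD − V_DS)/R_D. Equating: 11.1 V_DS² − 35.52 V_DS + 9.21 = 0, giving V_DS = 0.285 V (the root below V_ov).
I_D = (9.21 − 0.285) / 9.25 = 0.965 mA.

I_D = 0.965 mA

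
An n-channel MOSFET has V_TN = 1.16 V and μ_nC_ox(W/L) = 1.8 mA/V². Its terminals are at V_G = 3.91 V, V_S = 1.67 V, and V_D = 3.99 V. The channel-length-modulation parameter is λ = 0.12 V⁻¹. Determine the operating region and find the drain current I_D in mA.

Saturation; I_D = 1.34 mA

V_GS = V_G − V_S = 3.91 − 1.67 = 2.24 V; V_DS = V_D − V_S = 3.99 − 1.67 = 2.32 V.
V_ov = V_GS − V_TN = 2.24 − 1.16 = 1.08 V.
Since V_DS = 2.32 V ≥ V_ov = 1.08 V, the device is in saturation.
I_D = ½ k_n V_ov² (1 + λ V_DS) = 0.5 × 1.8 × 1.08² × (1 + 0.12 × 2.32) = 1.34 mA.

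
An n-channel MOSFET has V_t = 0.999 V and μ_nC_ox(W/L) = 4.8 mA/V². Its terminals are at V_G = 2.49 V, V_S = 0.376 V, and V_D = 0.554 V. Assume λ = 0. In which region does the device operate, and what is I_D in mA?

Triode; I_D = 0.877 mA

V_GS = V_G − V_S = 2.49 − 0.376 = 2.11 V; V_DS = V_D − V_S = 0.554 − 0.376 = 0.178 V.
V_ov = V_GS − V_t = 2.11 − 0.999 = 1.12 V.
Since V_DS = 0.178 V < V_ov = 1.12 V, the device is in the triode region.
I_D = k_n [V_ov · V_DS − ½ V_DS²] = 4.8 × [1.12 × 0.178 − 0.5 × 0.178²] = 0.877 mA.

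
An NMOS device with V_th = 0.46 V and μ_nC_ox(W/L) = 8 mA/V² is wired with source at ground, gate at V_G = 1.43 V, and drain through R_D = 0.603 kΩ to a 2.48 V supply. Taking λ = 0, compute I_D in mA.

V_GS = V_G = 1.43 V, so V_ov = 1.43 − 0.46 = 0.97 V.
Assume saturation: I_D = ½ k_n V_ov² = 0.5 × 8 × 0.97² = 3.76 mA, giving V_DS = V_DD − I_D R_D = 2.48 − 3.76 × 0.603 = 0.211 V.
But 0.211 V < V_ov = 0.97 V, so the device is actually in triode.
In triode I_D = k_n[V_ov V_DS − ½ V_DS²] and I_D = (V_DD − V_DS)/R_D. Equating: 2.41 V_DS² − 5.679 V_DS + 2.48 = 0, giving V_DS = 0.579 V (the root below V_ov).
I_D = (2.48 − 0.579) / 0.603 = 3.15 mA.

I_D = 3.15 mA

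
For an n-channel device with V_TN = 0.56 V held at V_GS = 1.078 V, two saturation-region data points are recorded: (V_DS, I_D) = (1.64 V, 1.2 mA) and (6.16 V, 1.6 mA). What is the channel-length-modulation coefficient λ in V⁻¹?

With V_GS fixed, I_D ∝ (1 + λ V_DS) in saturation, so I_D2/I_D1 = (1 + λ V_DS2)/(1 + λ V_DS1).
1.6/1.2 = 1.333 = (1 + 6.16 λ)/(1 + 1.64 λ).
Solving: λ (I_D1 V_DS2 − I_D2 V_DS1) = I_D2 − I_D1, so λ = (1.6 − 1.2) / (1.2 × 6.16 − 1.6 × 1.64) = 0.4 / 4.77 = 0.0839 V⁻¹.

λ = 0.0839 V⁻¹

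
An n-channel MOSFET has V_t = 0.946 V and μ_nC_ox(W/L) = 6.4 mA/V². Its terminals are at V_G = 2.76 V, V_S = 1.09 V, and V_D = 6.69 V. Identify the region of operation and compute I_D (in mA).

Saturation; I_D = 1.68 mA

V_GS = V_G − V_S = 2.76 − 1.09 = 1.67 V; V_DS = V_D − V_S = 6.69 − 1.09 = 5.6 V.
V_ov = V_GS − V_t = 1.67 − 0.946 = 0.724 V.
Since V_DS = 5.6 V ≥ V_ov = 0.724 V, the device is in saturation.
I_D = ½ k_n V_ov² = 0.5 × 6.4 × 0.724² = 1.68 mA.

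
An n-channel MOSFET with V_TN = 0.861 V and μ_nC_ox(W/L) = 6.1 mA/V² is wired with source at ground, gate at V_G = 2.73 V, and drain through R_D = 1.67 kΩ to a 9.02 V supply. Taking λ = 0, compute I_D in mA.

V_GS = V_G = 2.73 V, so V_ov = 2.73 − 0.861 = 1.87 V.
Assume saturation: I_D = ½ k_n V_ov² = 0.5 × 6.1 × 1.87² = 10.7 mA, giving V_DS = V_DD − I_D R_D = 9.02 − 10.7 × 1.67 = -8.77 V.
But -8.77 V < V_ov = 1.87 V, so the device is actually in triode.
In triode I_D = k_n[V_ov V_DS − ½ V_DS²] and I_D = (V_DD − V_DS)/R_D. Equating: 5.09 V_DS² − 20.04 V_DS + 9.02 = 0, giving V_DS = 0.518 V (the root below V_ov).
I_D = (9.02 − 0.518) / 1.67 = 5.09 mA.

I_D = 5.09 mA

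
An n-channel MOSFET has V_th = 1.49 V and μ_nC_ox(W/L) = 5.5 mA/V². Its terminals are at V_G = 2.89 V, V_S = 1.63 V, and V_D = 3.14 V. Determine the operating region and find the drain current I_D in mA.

Cutoff; I_D = 0 mA

V_GS = V_G − V_S = 2.89 − 1.63 = 1.26 V; V_DS = V_D − V_S = 3.14 − 1.63 = 1.51 V.
V_GS = 1.26 V < V_th = 1.49 V, so the transistor is in cutoff.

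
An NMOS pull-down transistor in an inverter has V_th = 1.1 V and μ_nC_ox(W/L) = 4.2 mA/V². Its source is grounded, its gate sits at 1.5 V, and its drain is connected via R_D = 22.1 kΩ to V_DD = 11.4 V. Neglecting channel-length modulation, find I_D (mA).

I_D = 0.336 mA

V_GS = V_G = 1.5 V, so V_ov = 1.5 − 1.1 = 0.4 V.
Assume saturation: I_D = ½ k_n V_ov² = 0.5 × 4.2 × 0.4² = 0.336 mA, giving V_DS = V_DD − I_D R_D = 11.4 − 0.336 × 22.1 = 3.97 V.
V_DS = 3.97 V ≥ V_ov = 0.4 V, confirming saturation.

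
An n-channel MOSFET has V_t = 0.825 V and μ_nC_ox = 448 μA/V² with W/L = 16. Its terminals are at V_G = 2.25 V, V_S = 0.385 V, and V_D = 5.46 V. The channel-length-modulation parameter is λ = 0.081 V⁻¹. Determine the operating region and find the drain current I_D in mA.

V_GS = V_G − V_S = 2.25 − 0.385 = 1.86 V; V_DS = V_D − V_S = 5.46 − 0.385 = 5.08 V.
k_n = μ_nC_ox · (W/L) = 7.168 mA/V².
V_ov = V_GS − V_t = 1.86 − 0.825 = 1.04 V.
Since V_DS = 5.08 V ≥ V_ov = 1.04 V, the device is in saturation.
I_D = ½ k_n V_ov² (1 + λ V_DS) = 0.5 × 7.168 × 1.04² × (1 + 0.081 × 5.08) = 5.47 mA.

Saturation; I_D = 5.47 mA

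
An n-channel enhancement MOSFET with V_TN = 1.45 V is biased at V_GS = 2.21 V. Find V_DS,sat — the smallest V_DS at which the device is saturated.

The boundary between triode and saturation is V_DS = V_GS − V_TN = V_ov.
V_ov = 2.21 − 1.45 = 0.76 V.

V_DS,sat = 0.760 V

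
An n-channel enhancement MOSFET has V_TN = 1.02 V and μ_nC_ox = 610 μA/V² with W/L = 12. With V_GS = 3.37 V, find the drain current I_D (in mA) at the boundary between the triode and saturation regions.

I_D = 20.2 mA

At the boundary V_DS = V_ov = V_GS − V_TN = 3.37 − 1.02 = 2.35 V.
k_n = μ_nC_ox · (W/L) = 7.32 mA/V².
I_D = ½ k_n V_ov² = 0.5 × 7.32 × 2.35² = 20.2 mA.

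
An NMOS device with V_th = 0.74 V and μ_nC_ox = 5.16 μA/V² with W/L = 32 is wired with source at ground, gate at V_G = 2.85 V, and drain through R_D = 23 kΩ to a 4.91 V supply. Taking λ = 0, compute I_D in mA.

I_D = 0.186 mA

V_GS = V_G = 2.85 V, so V_ov = 2.85 − 0.74 = 2.11 V.
k_n = μ_nC_ox · (W/L) = 0.1651 mA/V².
Assume saturation: I_D = ½ k_n V_ov² = 0.5 × 0.1651 × 2.11² = 0.368 mA, giving V_DS = V_DD − I_D R_D = 4.91 − 0.368 × 23 = -3.54 V.
But -3.54 V < V_ov = 2.11 V, so the device is actually in triode.
In triode I_D = k_n[V_ov V_DS − ½ V_DS²] and I_D = (V_DD − V_DS)/R_D. Equating: 1.9 V_DS² − 9.013 V_DS + 4.91 = 0, giving V_DS = 0.628 V (the root below V_ov).
I_D = (4.91 − 0.628) / 23 = 0.186 mA.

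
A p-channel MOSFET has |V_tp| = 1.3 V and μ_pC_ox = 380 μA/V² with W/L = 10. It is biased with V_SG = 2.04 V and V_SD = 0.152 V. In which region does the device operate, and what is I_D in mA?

k_p = μ_pC_ox · (W/L) = 3.8 mA/V².
V_ov = V_SG − |V_tp| = 2.04 − 1.3 = 0.74 V.
Since V_SD = 0.152 V < V_ov = 0.74 V, the device is in the triode region.
I_D = k_p [V_ov · V_SD − ½ V_SD²] = 3.8 × [0.74 × 0.152 − 0.5 × 0.152²] = 0.384 mA.

Triode; I_D = 0.384 mA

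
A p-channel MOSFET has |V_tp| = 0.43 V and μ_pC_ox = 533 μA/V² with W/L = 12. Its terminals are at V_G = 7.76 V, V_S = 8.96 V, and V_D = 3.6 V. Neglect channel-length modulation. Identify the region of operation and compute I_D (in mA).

Saturation; I_D = 1.90 mA

V_SG = V_S − V_G = 8.96 − 7.76 = 1.2 V; V_SD = V_S − V_D = 8.96 − 3.6 = 5.36 V.
k_p = μ_pC_ox · (W/L) = 6.396 mA/V².
V_ov = V_SG − |V_tp| = 1.2 − 0.43 = 0.77 V.
Since V_SD = 5.36 V ≥ V_ov = 0.77 V, the device is in saturation.
I_D = ½ k_p V_ov² = 0.5 × 6.396 × 0.77² = 1.9 mA.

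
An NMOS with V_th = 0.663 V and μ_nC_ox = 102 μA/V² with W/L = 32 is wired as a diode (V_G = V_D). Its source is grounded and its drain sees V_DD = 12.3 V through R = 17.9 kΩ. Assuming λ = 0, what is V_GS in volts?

With gate tied to drain, V_GS = V_DS ≥ V_GS − V_th, so the device is in saturation.
k_n = μ_nC_ox · (W/L) = 3.264 mA/V².
KCL at the drain: ½ k_n (V_GS − V_th)² = (V_DD − V_GS)/R.
Let x = V_GS − 0.663. Then 29.2 x² + x − 11.64 = 0, giving x = 0.614 V (positive root), so V_GS = 1.28 V.
I_D = (V_DD − V_GS)/R = (12.3 − 1.28) / 17.9 = 0.616 mA.

V_GS = 1.28 V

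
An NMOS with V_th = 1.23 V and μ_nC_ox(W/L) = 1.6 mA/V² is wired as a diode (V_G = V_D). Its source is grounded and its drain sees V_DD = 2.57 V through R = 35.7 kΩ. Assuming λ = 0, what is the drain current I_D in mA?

I_D = 0.0319 mA

With gate tied to drain, V_GS = V_DS ≥ V_GS − V_th, so the device is in saturation.
KCL at the drain: ½ k_n (V_GS − V_th)² = (V_DD − V_GS)/R.
Let x = V_GS − 1.23. Then 28.6 x² + x − 1.34 = 0, giving x = 0.2 V (positive root), so V_GS = 1.43 V.
I_D = (V_DD − V_GS)/R = (2.57 − 1.43) / 35.7 = 0.0319 mA.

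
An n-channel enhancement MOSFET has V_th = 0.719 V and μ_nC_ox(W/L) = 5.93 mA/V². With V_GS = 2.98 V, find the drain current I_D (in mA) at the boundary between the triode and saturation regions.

I_D = 15.2 mA

At the boundary V_DS = V_ov = V_GS − V_th = 2.98 − 0.719 = 2.26 V.
I_D = ½ k_n V_ov² = 0.5 × 5.93 × 2.26² = 15.2 mA.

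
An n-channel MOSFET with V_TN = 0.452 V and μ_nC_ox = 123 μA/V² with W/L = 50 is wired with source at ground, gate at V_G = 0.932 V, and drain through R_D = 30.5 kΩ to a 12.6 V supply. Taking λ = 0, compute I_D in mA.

V_GS = V_G = 0.932 V, so V_ov = 0.932 − 0.452 = 0.48 V.
k_n = μ_nC_ox · (W/L) = 6.15 mA/V².
Assume saturation: I_D = ½ k_n V_ov² = 0.5 × 6.15 × 0.48² = 0.708 mA, giving V_DS = V_DD − I_D R_D = 12.6 − 0.708 × 30.5 = -9.01 V.
But -9.01 V < V_ov = 0.48 V, so the device is actually in triode.
In triode I_D = k_n[V_ov V_DS − ½ V_DS²] and I_D = (V_DD − V_DS)/R_D. Equating: 93.8 V_DS² − 91.04 V_DS + 12.6 = 0, giving V_DS = 0.167 V (the root below V_ov).
I_D = (12.6 − 0.167) / 30.5 = 0.408 mA.

I_D = 0.408 mA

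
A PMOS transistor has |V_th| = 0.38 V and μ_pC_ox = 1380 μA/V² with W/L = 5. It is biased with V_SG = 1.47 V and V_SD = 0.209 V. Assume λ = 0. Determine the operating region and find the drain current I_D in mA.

k_p = μ_pC_ox · (W/L) = 6.9 mA/V².
V_ov = V_SG − |V_th| = 1.47 − 0.38 = 1.09 V.
Since V_SD = 0.209 V < V_ov = 1.09 V, the device is in the triode region.
I_D = k_p [V_ov · V_SD − ½ V_SD²] = 6.9 × [1.09 × 0.209 − 0.5 × 0.209²] = 1.42 mA.

Triode; I_D = 1.42 mA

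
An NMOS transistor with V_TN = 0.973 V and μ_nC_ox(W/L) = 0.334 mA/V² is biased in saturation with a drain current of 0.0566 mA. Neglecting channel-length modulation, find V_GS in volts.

In saturation I_D = ½ k_n (V_GS − V_TN)², so V_GS − V_TN = √(2 I_D / k_n) = √(2 × 0.0566 / 0.334) = 0.582 V.
V_GS = 0.973 + 0.582 = 1.56 V.

V_GS = 1.56 V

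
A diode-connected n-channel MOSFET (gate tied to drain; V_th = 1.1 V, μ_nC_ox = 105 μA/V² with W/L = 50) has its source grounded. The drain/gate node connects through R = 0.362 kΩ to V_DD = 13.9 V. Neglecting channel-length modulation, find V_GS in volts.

With gate tied to drain, V_GS = V_DS ≥ V_GS − V_th, so the device is in saturation.
k_n = μ_nC_ox · (W/L) = 5.25 mA/V².
KCL at the drain: ½ k_n (V_GS − V_th)² = (V_DD − V_GS)/R.
Let x = V_GS − 1.1. Then 0.95 x² + x − 12.8 = 0, giving x = 3.18 V (positive root), so V_GS = 4.28 V.
I_D = (V_DD − V_GS)/R = (13.9 − 4.28) / 0.362 = 26.6 mA.

V_GS = 4.28 V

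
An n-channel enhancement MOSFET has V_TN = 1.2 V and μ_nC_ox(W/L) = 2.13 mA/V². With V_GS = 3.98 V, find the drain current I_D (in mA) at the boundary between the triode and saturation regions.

At the boundary V_DS = V_ov = V_GS − V_TN = 3.98 − 1.2 = 2.78 V.
I_D = ½ k_n V_ov² = 0.5 × 2.13 × 2.78² = 8.23 mA.

I_D = 8.23 mA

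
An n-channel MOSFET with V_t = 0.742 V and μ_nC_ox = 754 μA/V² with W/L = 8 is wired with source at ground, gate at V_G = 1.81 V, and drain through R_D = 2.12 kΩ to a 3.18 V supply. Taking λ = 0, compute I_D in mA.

I_D = 1.39 mA

V_GS = V_G = 1.81 V, so V_ov = 1.81 − 0.742 = 1.07 V.
k_n = μ_nC_ox · (W/L) = 6.032 mA/V².
Assume saturation: I_D = ½ k_n V_ov² = 0.5 × 6.032 × 1.07² = 3.44 mA, giving V_DS = V_DD − I_D R_D = 3.18 − 3.44 × 2.12 = -4.11 V.
But -4.11 V < V_ov = 1.07 V, so the device is actually in triode.
In triode I_D = k_n[V_ov V_DS − ½ V_DS²] and I_D = (V_DD − V_DS)/R_D. Equating: 6.39 V_DS² − 14.66 V_DS + 3.18 = 0, giving V_DS = 0.243 V (the root below V_ov).
I_D = (3.18 − 0.243) / 2.12 = 1.39 mA.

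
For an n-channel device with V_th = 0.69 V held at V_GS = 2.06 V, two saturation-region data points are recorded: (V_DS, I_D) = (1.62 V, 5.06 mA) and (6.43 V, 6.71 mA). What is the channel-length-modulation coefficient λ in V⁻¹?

With V_GS fixed, I_D ∝ (1 + λ V_DS) in saturation, so I_D2/I_D1 = (1 + λ V_DS2)/(1 + λ V_DS1).
6.71/5.06 = 1.326 = (1 + 6.43 λ)/(1 + 1.62 λ).
Solving: λ (I_D1 V_DS2 − I_D2 V_DS1) = I_D2 − I_D1, so λ = (6.71 − 5.06) / (5.06 × 6.43 − 6.71 × 1.62) = 1.65 / 21.7 = 0.0762 V⁻¹.

λ = 0.0762 V⁻¹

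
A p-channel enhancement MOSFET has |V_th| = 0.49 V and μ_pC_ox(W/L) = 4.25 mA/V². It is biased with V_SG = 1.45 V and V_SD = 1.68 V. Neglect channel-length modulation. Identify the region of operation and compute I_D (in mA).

V_ov = V_SG − |V_th| = 1.45 − 0.49 = 0.96 V.
Since V_SD = 1.68 V ≥ V_ov = 0.96 V, the device is in saturation.
I_D = ½ k_p V_ov² = 0.5 × 4.25 × 0.96² = 1.96 mA.

Saturation; I_D = 1.96 mA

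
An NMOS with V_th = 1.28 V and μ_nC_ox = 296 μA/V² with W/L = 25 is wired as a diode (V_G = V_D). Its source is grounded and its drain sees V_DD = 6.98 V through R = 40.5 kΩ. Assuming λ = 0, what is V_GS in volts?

V_GS = 1.47 V

With gate tied to drain, V_GS = V_DS ≥ V_GS − V_th, so the device is in saturation.
k_n = μ_nC_ox · (W/L) = 7.4 mA/V².
KCL at the drain: ½ k_n (V_GS − V_th)² = (V_DD − V_GS)/R.
Let x = V_GS − 1.28. Then 150 x² + x − 5.7 = 0, giving x = 0.192 V (positive root), so V_GS = 1.47 V.
I_D = (V_DD − V_GS)/R = (6.98 − 1.47) / 40.5 = 0.136 mA.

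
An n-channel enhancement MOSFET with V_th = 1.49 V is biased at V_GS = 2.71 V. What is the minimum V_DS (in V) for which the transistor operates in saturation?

The boundary between triode and saturation is V_DS = V_GS − V_th = V_ov.
V_ov = 2.71 − 1.49 = 1.22 V.

V_DS,sat = 1.22 V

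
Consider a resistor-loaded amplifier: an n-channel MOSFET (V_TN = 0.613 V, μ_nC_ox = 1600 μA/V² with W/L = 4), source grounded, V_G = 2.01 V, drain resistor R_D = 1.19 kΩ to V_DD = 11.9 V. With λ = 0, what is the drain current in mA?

I_D = 6.25 mA

V_GS = V_G = 2.01 V, so V_ov = 2.01 − 0.613 = 1.4 V.
k_n = μ_nC_ox · (W/L) = 6.4 mA/V².
Assume saturation: I_D = ½ k_n V_ov² = 0.5 × 6.4 × 1.4² = 6.25 mA, giving V_DS = V_DD − I_D R_D = 11.9 − 6.25 × 1.19 = 4.47 V.
V_DS = 4.47 V ≥ V_ov = 1.4 V, confirming saturation.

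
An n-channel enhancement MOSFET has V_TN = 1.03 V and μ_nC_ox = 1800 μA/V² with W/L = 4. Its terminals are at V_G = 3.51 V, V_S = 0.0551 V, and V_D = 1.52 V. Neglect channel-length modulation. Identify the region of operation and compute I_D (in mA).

V_GS = V_G − V_S = 3.51 − 0.0551 = 3.45 V; V_DS = V_D − V_S = 1.52 − 0.0551 = 1.46 V.
k_n = μ_nC_ox · (W/L) = 7.2 mA/V².
V_ov = V_GS − V_TN = 3.45 − 1.03 = 2.42 V.
Since V_DS = 1.46 V < V_ov = 2.42 V, the device is in the triode region.
I_D = k_n [V_ov · V_DS − ½ V_DS²] = 7.2 × [2.42 × 1.46 − 0.5 × 1.46²] = 17.9 mA.

Triode; I_D = 17.9 mA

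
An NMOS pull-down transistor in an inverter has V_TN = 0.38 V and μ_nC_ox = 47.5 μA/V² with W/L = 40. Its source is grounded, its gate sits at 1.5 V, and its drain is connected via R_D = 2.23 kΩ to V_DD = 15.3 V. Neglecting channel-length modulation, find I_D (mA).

I_D = 1.19 mA

V_GS = V_G = 1.5 V, so V_ov = 1.5 − 0.38 = 1.12 V.
k_n = μ_nC_ox · (W/L) = 1.9 mA/V².
Assume saturation: I_D = ½ k_n V_ov² = 0.5 × 1.9 × 1.12² = 1.19 mA, giving V_DS = V_DD − I_D R_D = 15.3 − 1.19 × 2.23 = 12.6 V.
V_DS = 12.6 V ≥ V_ov = 1.12 V, confirming saturation.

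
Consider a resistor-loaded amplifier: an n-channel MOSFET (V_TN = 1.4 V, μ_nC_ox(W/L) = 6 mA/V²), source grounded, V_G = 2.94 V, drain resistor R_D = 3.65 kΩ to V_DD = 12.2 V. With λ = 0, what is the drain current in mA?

V_GS = V_G = 2.94 V, so V_ov = 2.94 − 1.4 = 1.54 V.
Assume saturation: I_D = ½ k_n V_ov² = 0.5 × 6 × 1.54² = 7.11 mA, giving V_DS = V_DD − I_D R_D = 12.2 − 7.11 × 3.65 = -13.8 V.
But -13.8 V < V_ov = 1.54 V, so the device is actually in triode.
In triode I_D = k_n[V_ov V_DS − ½ V_DS²] and I_D = (V_DD − V_DS)/R_D. Equating: 10.9 V_DS² − 34.73 V_DS + 12.2 = 0, giving V_DS = 0.402 V (the root below V_ov).
I_D = (12.2 − 0.402) / 3.65 = 3.23 mA.

I_D = 3.23 mA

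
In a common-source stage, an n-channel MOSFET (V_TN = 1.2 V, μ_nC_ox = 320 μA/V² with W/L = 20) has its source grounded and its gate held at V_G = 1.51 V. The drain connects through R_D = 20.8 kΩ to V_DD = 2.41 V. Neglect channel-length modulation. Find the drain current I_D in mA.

V_GS = V_G = 1.51 V, so V_ov = 1.51 − 1.2 = 0.31 V.
k_n = μ_nC_ox · (W/L) = 6.4 mA/V².
Assume saturation: I_D = ½ k_n V_ov² = 0.5 × 6.4 × 0.31² = 0.308 mA, giving V_DS = V_DD − I_D R_D = 2.41 − 0.308 × 20.8 = -3.99 V.
But -3.99 V < V_ov = 0.31 V, so the device is actually in triode.
In triode I_D = k_n[V_ov V_DS − ½ V_DS²] and I_D = (V_DD − V_DS)/R_D. Equating: 66.6 V_DS² − 42.27 V_DS + 2.41 = 0, giving V_DS = 0.0633 V (the root below V_ov).
I_D = (2.41 − 0.0633) / 20.8 = 0.113 mA.

I_D = 0.113 mA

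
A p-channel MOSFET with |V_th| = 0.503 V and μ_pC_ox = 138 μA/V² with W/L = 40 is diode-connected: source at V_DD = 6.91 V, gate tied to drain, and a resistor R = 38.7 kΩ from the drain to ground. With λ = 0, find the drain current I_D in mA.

I_D = 0.159 mA

With gate tied to drain, V_SG = V_SD ≥ V_SG − |V_th|, so the device is in saturation.
k_p = μ_pC_ox · (W/L) = 5.52 mA/V².
KCL at the drain: ½ k_p (V_SG − |V_th|)² = (V_DD − V_SG)/R.
Let x = V_SG − 0.503. Then 107 x² + x − 6.407 = 0, giving x = 0.24 V (positive root), so V_SG = 0.743 V.
I_D = (V_DD − V_SG)/R = (6.91 − 0.743) / 38.7 = 0.159 mA.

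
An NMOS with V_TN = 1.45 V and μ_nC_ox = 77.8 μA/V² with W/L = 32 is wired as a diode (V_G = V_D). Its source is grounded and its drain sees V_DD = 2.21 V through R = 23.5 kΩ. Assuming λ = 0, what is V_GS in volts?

With gate tied to drain, V_GS = V_DS ≥ V_GS − V_TN, so the device is in saturation.
k_n = μ_nC_ox · (W/L) = 2.49 mA/V².
KCL at the drain: ½ k_n (V_GS − V_TN)² = (V_DD − V_GS)/R.
Let x = V_GS − 1.45. Then 29.3 x² + x − 0.76 = 0, giving x = 0.145 V (positive root), so V_GS = 1.59 V.
I_D = (V_DD − V_GS)/R = (2.21 − 1.59) / 23.5 = 0.0262 mA.

V_GS = 1.59 V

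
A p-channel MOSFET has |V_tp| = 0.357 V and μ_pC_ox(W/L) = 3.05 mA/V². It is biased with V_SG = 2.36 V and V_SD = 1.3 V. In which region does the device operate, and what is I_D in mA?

Triode; I_D = 5.36 mA

V_ov = V_SG − |V_tp| = 2.36 − 0.357 = 2 V.
Since V_SD = 1.3 V < V_ov = 2 V, the device is in the triode region.
I_D = k_p [V_ov · V_SD − ½ V_SD²] = 3.05 × [2 × 1.3 − 0.5 × 1.3²] = 5.36 mA.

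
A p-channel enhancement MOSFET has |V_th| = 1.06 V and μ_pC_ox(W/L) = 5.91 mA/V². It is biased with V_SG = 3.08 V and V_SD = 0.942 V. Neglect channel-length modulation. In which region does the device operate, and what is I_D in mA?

V_ov = V_SG − |V_th| = 3.08 − 1.06 = 2.02 V.
Since V_SD = 0.942 V < V_ov = 2.02 V, the device is in the triode region.
I_D = k_p [V_ov · V_SD − ½ V_SD²] = 5.91 × [2.02 × 0.942 − 0.5 × 0.942²] = 8.62 mA.

Triode; I_D = 8.62 mA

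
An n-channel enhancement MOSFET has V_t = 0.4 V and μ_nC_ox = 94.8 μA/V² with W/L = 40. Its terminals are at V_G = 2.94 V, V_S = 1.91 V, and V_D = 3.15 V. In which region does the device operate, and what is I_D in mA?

V_GS = V_G − V_S = 2.94 − 1.91 = 1.03 V; V_DS = V_D − V_S = 3.15 − 1.91 = 1.24 V.
k_n = μ_nC_ox · (W/L) = 3.792 mA/V².
V_ov = V_GS − V_t = 1.03 − 0.4 = 0.63 V.
Since V_DS = 1.24 V ≥ V_ov = 0.63 V, the device is in saturation.
I_D = ½ k_n V_ov² = 0.5 × 3.792 × 0.63² = 0.753 mA.

Saturation; I_D = 0.753 mA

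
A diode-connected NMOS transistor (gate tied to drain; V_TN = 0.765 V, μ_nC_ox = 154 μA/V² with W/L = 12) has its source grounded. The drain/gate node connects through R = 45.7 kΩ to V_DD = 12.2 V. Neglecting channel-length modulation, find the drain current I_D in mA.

I_D = 0.239 mA

With gate tied to drain, V_GS = V_DS ≥ V_GS − V_TN, so the device is in saturation.
k_n = μ_nC_ox · (W/L) = 1.848 mA/V².
KCL at the drain: ½ k_n (V_GS − V_TN)² = (V_DD − V_GS)/R.
Let x = V_GS − 0.765. Then 42.2 x² + x − 11.43 = 0, giving x = 0.509 V (positive root), so V_GS = 1.27 V.
I_D = (V_DD − V_GS)/R = (12.2 − 1.27) / 45.7 = 0.239 mA.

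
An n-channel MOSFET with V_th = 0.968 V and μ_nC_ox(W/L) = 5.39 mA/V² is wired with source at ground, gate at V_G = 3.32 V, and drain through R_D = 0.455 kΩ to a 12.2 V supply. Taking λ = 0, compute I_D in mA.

V_GS = V_G = 3.32 V, so V_ov = 3.32 − 0.968 = 2.35 V.
Assume saturation: I_D = ½ k_n V_ov² = 0.5 × 5.39 × 2.35² = 14.9 mA, giving V_DS = V_DD − I_D R_D = 12.2 − 14.9 × 0.455 = 5.42 V.
V_DS = 5.42 V ≥ V_ov = 2.35 V, confirming saturation.

I_D = 14.9 mA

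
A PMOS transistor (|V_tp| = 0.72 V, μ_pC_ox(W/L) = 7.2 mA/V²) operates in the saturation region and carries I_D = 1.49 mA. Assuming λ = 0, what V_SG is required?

In saturation I_D = ½ k_p (V_SG − |V_tp|)², so V_SG − |V_tp| = √(2 I_D / k_p) = √(2 × 1.49 / 7.2) = 0.643 V.
V_SG = 0.72 + 0.643 = 1.36 V.

V_SG = 1.36 V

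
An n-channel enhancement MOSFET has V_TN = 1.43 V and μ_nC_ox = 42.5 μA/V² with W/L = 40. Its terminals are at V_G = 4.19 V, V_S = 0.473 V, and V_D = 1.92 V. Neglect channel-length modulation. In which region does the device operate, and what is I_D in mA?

V_GS = V_G − V_S = 4.19 − 0.473 = 3.72 V; V_DS = V_D − V_S = 1.92 − 0.473 = 1.45 V.
k_n = μ_nC_ox · (W/L) = 1.7 mA/V².
V_ov = V_GS − V_TN = 3.72 − 1.43 = 2.29 V.
Since V_DS = 1.45 V < V_ov = 2.29 V, the device is in the triode region.
I_D = k_n [V_ov · V_DS − ½ V_DS²] = 1.7 × [2.29 × 1.45 − 0.5 × 1.45²] = 3.85 mA.

Triode; I_D = 3.85 mA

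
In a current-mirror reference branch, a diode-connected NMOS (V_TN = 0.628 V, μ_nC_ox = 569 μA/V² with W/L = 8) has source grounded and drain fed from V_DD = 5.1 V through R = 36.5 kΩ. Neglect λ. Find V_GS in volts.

With gate tied to drain, V_GS = V_DS ≥ V_GS − V_TN, so the device is in saturation.
k_n = μ_nC_ox · (W/L) = 4.552 mA/V².
KCL at the drain: ½ k_n (V_GS − V_TN)² = (V_DD − V_GS)/R.
Let x = V_GS − 0.628. Then 83.1 x² + x − 4.472 = 0, giving x = 0.226 V (positive root), so V_GS = 0.854 V.
I_D = (V_DD − V_GS)/R = (5.1 − 0.854) / 36.5 = 0.116 mA.

V_GS = 0.854 V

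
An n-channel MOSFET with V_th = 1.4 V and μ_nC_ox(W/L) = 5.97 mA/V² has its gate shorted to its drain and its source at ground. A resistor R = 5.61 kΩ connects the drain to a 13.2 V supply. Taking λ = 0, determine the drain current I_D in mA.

I_D = 1.96 mA

With gate tied to drain, V_GS = V_DS ≥ V_GS − V_th, so the device is in saturation.
KCL at the drain: ½ k_n (V_GS − V_th)² = (V_DD − V_GS)/R.
Let x = V_GS − 1.4. Then 16.7 x² + x − 11.8 = 0, giving x = 0.81 V (positive root), so V_GS = 2.21 V.
I_D = (V_DD − V_GS)/R = (13.2 − 2.21) / 5.61 = 1.96 mA.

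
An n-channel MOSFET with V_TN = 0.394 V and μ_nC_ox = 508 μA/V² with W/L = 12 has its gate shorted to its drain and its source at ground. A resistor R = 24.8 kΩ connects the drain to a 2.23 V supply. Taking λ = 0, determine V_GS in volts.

With gate tied to drain, V_GS = V_DS ≥ V_GS − V_TN, so the device is in saturation.
k_n = μ_nC_ox · (W/L) = 6.096 mA/V².
KCL at the drain: ½ k_n (V_GS − V_TN)² = (V_DD − V_GS)/R.
Let x = V_GS − 0.394. Then 75.6 x² + x − 1.836 = 0, giving x = 0.149 V (positive root), so V_GS = 0.543 V.
I_D = (V_DD − V_GS)/R = (2.23 − 0.543) / 24.8 = 0.068 mA.

V_GS = 0.543 V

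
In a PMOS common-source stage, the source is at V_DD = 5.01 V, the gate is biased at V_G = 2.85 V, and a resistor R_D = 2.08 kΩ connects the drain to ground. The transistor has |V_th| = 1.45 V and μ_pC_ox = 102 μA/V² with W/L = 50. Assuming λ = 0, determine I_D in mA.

I_D = 1.29 mA

V_SG = V_DD − V_G = 5.01 − 2.85 = 2.16 V, so V_ov = 2.16 − 1.45 = 0.71 V.
k_p = μ_pC_ox · (W/L) = 5.1 mA/V².
Assume saturation: I_D = ½ k_p V_ov² = 0.5 × 5.1 × 0.71² = 1.29 mA, giving V_SD = V_DD − I_D R_D = 5.01 − 1.29 × 2.08 = 2.34 V.
V_SD = 2.34 V ≥ V_ov = 0.71 V, confirming saturation.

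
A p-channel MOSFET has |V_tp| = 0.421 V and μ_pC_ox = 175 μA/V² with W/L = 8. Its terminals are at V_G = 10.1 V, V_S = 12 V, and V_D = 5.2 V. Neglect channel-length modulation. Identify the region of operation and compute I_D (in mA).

V_SG = V_S − V_G = 12 − 10.1 = 1.9 V; V_SD = V_S − V_D = 12 − 5.2 = 6.8 V.
k_p = μ_pC_ox · (W/L) = 1.4 mA/V².
V_ov = V_SG − |V_tp| = 1.9 − 0.421 = 1.48 V.
Since V_SD = 6.8 V ≥ V_ov = 1.48 V, the device is in saturation.
I_D = ½ k_p V_ov² = 0.5 × 1.4 × 1.48² = 1.53 mA.

Saturation; I_D = 1.53 mA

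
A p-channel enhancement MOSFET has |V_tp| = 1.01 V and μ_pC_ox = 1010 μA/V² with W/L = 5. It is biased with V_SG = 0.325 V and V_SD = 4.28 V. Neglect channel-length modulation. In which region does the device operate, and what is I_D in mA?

Cutoff; I_D = 0 mA

V_SG = 0.325 V < |V_tp| = 1.01 V, so the transistor is in cutoff.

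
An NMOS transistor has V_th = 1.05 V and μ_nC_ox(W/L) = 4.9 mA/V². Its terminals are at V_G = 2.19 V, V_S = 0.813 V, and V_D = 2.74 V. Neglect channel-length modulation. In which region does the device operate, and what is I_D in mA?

V_GS = V_G − V_S = 2.19 − 0.813 = 1.38 V; V_DS = V_D − V_S = 2.74 − 0.813 = 1.93 V.
V_ov = V_GS − V_th = 1.38 − 1.05 = 0.327 V.
Since V_DS = 1.93 V ≥ V_ov = 0.327 V, the device is in saturation.
I_D = ½ k_n V_ov² = 0.5 × 4.9 × 0.327² = 0.262 mA.

Saturation; I_D = 0.262 mA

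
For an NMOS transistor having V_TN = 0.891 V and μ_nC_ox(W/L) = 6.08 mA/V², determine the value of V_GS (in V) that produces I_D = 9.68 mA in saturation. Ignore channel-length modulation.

V_GS = 2.68 V

In saturation I_D = ½ k_n (V_GS − V_TN)², so V_GS − V_TN = √(2 I_D / k_n) = √(2 × 9.68 / 6.08) = 1.78 V.
V_GS = 0.891 + 1.78 = 2.68 V.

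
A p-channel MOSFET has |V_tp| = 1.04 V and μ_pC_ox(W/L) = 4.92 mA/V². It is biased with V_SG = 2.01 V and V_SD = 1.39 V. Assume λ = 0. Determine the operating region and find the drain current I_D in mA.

Saturation; I_D = 2.31 mA

V_ov = V_SG − |V_tp| = 2.01 − 1.04 = 0.97 V.
Since V_SD = 1.39 V ≥ V_ov = 0.97 V, the device is in saturation.
I_D = ½ k_p V_ov² = 0.5 × 4.92 × 0.97² = 2.31 mA.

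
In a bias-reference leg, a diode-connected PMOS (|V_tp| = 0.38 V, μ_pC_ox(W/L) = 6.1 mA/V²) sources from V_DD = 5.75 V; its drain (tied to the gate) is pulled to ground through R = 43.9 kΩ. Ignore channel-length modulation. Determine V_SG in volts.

With gate tied to drain, V_SG = V_SD ≥ V_SG − |V_tp|, so the device is in saturation.
KCL at the drain: ½ k_p (V_SG − |V_tp|)² = (V_DD − V_SG)/R.
Let x = V_SG − 0.38. Then 134 x² + x − 5.37 = 0, giving x = 0.197 V (positive root), so V_SG = 0.577 V.
I_D = (V_DD − V_SG)/R = (5.75 − 0.577) / 43.9 = 0.118 mA.

V_SG = 0.577 V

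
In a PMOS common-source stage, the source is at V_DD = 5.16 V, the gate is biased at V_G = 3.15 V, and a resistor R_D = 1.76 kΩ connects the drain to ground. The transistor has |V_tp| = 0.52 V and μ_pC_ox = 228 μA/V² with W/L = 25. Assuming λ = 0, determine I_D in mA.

I_D = 2.72 mA

V_SG = V_DD − V_G = 5.16 − 3.15 = 2.01 V, so V_ov = 2.01 − 0.52 = 1.49 V.
k_p = μ_pC_ox · (W/L) = 5.7 mA/V².
Assume saturation: I_D = ½ k_p V_ov² = 0.5 × 5.7 × 1.49² = 6.33 mA, giving V_SD = V_DD − I_D R_D = 5.16 − 6.33 × 1.76 = -5.98 V.
But -5.98 V < V_ov = 1.49 V, so the device is actually in triode.
In triode I_D = k_p[V_ov V_SD − ½ V_SD²] and I_D = (V_DD − V_SD)/R_D. Equating: 5.02 V_SD² − 15.95 V_SD + 5.16 = 0, giving V_SD = 0.366 V (the root below V_ov).
I_D = (5.16 − 0.366) / 1.76 = 2.72 mA.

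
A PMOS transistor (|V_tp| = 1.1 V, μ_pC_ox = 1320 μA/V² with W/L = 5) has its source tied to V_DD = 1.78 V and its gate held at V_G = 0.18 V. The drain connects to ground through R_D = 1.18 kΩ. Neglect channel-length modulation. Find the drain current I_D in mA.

I_D = 0.825 mA

V_SG = V_DD − V_G = 1.78 − 0.18 = 1.6 V, so V_ov = 1.6 − 1.1 = 0.5 V.
k_p = μ_pC_ox · (W/L) = 6.6 mA/V².
Assume saturation: I_D = ½ k_p V_ov² = 0.5 × 6.6 × 0.5² = 0.825 mA, giving V_SD = V_DD − I_D R_D = 1.78 − 0.825 × 1.18 = 0.807 V.
V_SD = 0.807 V ≥ V_ov = 0.5 V, confirming saturation.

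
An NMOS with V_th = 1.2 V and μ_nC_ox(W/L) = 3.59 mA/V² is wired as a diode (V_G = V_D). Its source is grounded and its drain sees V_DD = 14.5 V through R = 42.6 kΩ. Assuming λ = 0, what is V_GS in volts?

V_GS = 1.61 V

With gate tied to drain, V_GS = V_DS ≥ V_GS − V_th, so the device is in saturation.
KCL at the drain: ½ k_n (V_GS − V_th)² = (V_DD − V_GS)/R.
Let x = V_GS − 1.2. Then 76.5 x² + x − 13.3 = 0, giving x = 0.411 V (positive root), so V_GS = 1.61 V.
I_D = (V_DD − V_GS)/R = (14.5 − 1.61) / 42.6 = 0.303 mA.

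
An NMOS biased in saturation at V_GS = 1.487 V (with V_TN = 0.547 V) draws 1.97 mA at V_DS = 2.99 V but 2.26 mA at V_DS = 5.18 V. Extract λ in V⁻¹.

λ = 0.0841 V⁻¹

With V_GS fixed, I_D ∝ (1 + λ V_DS) in saturation, so I_D2/I_D1 = (1 + λ V_DS2)/(1 + λ V_DS1).
2.26/1.97 = 1.147 = (1 + 5.18 λ)/(1 + 2.99 λ).
Solving: λ (I_D1 V_DS2 − I_D2 V_DS1) = I_D2 − I_D1, so λ = (2.26 − 1.97) / (1.97 × 5.18 − 2.26 × 2.99) = 0.29 / 3.45 = 0.0841 V⁻¹.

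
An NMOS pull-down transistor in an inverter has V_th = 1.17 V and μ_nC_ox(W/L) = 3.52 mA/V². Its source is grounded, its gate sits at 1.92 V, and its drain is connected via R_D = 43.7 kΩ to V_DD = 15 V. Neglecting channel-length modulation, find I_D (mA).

V_GS = V_G = 1.92 V, so V_ov = 1.92 − 1.17 = 0.75 V.
Assume saturation: I_D = ½ k_n V_ov² = 0.5 × 3.52 × 0.75² = 0.99 mA, giving V_DS = V_DD − I_D R_D = 15 − 0.99 × 43.7 = -28.3 V.
But -28.3 V < V_ov = 0.75 V, so the device is actually in triode.
In triode I_D = k_n[V_ov V_DS − ½ V_DS²] and I_D = (V_DD − V_DS)/R_D. Equating: 76.9 V_DS² − 116.4 V_DS + 15 = 0, giving V_DS = 0.142 V (the root below V_ov).
I_D = (15 − 0.142) / 43.7 = 0.34 mA.

I_D = 0.340 mA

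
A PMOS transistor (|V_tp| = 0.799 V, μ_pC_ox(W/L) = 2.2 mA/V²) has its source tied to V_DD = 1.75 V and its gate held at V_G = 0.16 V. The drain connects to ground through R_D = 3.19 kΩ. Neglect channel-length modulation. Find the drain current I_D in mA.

I_D = 0.447 mA

V_SG = V_DD − V_G = 1.75 − 0.16 = 1.59 V, so V_ov = 1.59 − 0.799 = 0.791 V.
Assume saturation: I_D = ½ k_p V_ov² = 0.5 × 2.2 × 0.791² = 0.688 mA, giving V_SD = V_DD − I_D R_D = 1.75 − 0.688 × 3.19 = -0.446 V.
But -0.446 V < V_ov = 0.791 V, so the device is actually in triode.
In triode I_D = k_p[V_ov V_SD − ½ V_SD²] and I_D = (V_DD − V_SD)/R_D. Equating: 3.51 V_SD² − 6.551 V_SD + 1.75 = 0, giving V_SD = 0.323 V (the root below V_ov).
I_D = (1.75 − 0.323) / 3.19 = 0.447 mA.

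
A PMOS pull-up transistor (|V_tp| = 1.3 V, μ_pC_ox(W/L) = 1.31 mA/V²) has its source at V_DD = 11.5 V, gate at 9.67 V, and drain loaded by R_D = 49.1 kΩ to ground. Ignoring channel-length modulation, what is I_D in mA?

I_D = 0.184 mA

V_SG = V_DD − V_G = 11.5 − 9.67 = 1.83 V, so V_ov = 1.83 − 1.3 = 0.53 V.
Assume saturation: I_D = ½ k_p V_ov² = 0.5 × 1.31 × 0.53² = 0.184 mA, giving V_SD = V_DD − I_D R_D = 11.5 − 0.184 × 49.1 = 2.47 V.
V_SD = 2.47 V ≥ V_ov = 0.53 V, confirming saturation.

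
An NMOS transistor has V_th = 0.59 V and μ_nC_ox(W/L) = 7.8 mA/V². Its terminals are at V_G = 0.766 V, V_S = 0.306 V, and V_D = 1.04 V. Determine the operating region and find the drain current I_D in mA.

Cutoff; I_D = 0 mA

V_GS = V_G − V_S = 0.766 − 0.306 = 0.46 V; V_DS = V_D − V_S = 1.04 − 0.306 = 0.734 V.
V_GS = 0.46 V < V_th = 0.59 V, so the transistor is in cutoff.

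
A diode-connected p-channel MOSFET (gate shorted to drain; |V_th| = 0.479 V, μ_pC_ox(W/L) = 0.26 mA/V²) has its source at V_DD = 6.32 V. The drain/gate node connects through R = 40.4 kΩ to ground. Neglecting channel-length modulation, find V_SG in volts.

V_SG = 1.44 V

With gate tied to drain, V_SG = V_SD ≥ V_SG − |V_th|, so the device is in saturation.
KCL at the drain: ½ k_p (V_SG − |V_th|)² = (V_DD − V_SG)/R.
Let x = V_SG − 0.479. Then 5.25 x² + x − 5.841 = 0, giving x = 0.964 V (positive root), so V_SG = 1.44 V.
I_D = (V_DD − V_SG)/R = (6.32 − 1.44) / 40.4 = 0.121 mA.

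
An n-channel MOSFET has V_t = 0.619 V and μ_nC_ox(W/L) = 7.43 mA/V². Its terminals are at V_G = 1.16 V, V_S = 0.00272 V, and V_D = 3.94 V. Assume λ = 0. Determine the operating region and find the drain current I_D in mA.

Saturation; I_D = 1.08 mA

V_GS = V_G − V_S = 1.16 − 0.00272 = 1.16 V; V_DS = V_D − V_S = 3.94 − 0.00272 = 3.94 V.
V_ov = V_GS − V_t = 1.16 − 0.619 = 0.538 V.
Since V_DS = 3.94 V ≥ V_ov = 0.538 V, the device is in saturation.
I_D = ½ k_n V_ov² = 0.5 × 7.43 × 0.538² = 1.08 mA.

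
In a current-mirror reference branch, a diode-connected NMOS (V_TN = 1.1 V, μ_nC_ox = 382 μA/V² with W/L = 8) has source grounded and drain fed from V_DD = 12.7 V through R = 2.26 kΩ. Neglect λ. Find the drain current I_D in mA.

I_D = 4.38 mA

With gate tied to drain, V_GS = V_DS ≥ V_GS − V_TN, so the device is in saturation.
k_n = μ_nC_ox · (W/L) = 3.056 mA/V².
KCL at the drain: ½ k_n (V_GS − V_TN)² = (V_DD − V_GS)/R.
Let x = V_GS − 1.1. Then 3.45 x² + x − 11.6 = 0, giving x = 1.69 V (positive root), so V_GS = 2.79 V.
I_D = (V_DD − V_GS)/R = (12.7 − 2.79) / 2.26 = 4.38 mA.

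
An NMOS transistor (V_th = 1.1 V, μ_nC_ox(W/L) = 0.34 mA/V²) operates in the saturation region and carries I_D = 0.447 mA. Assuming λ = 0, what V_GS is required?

In saturation I_D = ½ k_n (V_GS − V_th)², so V_GS − V_th = √(2 I_D / k_n) = √(2 × 0.447 / 0.34) = 1.62 V.
V_GS = 1.1 + 1.62 = 2.72 V.

V_GS = 2.72 V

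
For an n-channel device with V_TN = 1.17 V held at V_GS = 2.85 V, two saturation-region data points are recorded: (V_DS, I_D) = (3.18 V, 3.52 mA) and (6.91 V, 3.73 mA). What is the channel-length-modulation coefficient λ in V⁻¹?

With V_GS fixed, I_D ∝ (1 + λ V_DS) in saturation, so I_D2/I_D1 = (1 + λ V_DS2)/(1 + λ V_DS1).
3.73/3.52 = 1.06 = (1 + 6.91 λ)/(1 + 3.18 λ).
Solving: λ (I_D1 V_DS2 − I_D2 V_DS1) = I_D2 − I_D1, so λ = (3.73 − 3.52) / (3.52 × 6.91 − 3.73 × 3.18) = 0.21 / 12.5 = 0.0169 V⁻¹.

λ = 0.0169 V⁻¹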